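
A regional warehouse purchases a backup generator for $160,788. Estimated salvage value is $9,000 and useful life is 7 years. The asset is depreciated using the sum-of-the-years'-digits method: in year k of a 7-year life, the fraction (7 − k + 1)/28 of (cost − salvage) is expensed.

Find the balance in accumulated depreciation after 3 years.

$97,578

Depreciable base = $160,788 − $9,000 = $151,788.
Sum of the years' digits = 7+6+5+4+3+2+1 = 28.
Year 1: $151,788 × 7/28 = $37,947. Book value $122,841.
Year 2: $151,788 × 6/28 = $32,526. Book value $90,315.
Year 3: $151,788 × 5/28 = $27,105. Book value $63,210.
Accumulated through year 3 = $160,788 − $63,210 = $97,578.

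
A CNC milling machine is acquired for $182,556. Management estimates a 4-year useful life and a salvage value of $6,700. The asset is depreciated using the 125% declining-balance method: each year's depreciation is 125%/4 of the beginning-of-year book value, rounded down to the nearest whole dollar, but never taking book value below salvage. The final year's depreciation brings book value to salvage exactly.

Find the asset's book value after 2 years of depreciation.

$86,287

Depreciable base = $182,556 − $6,700 = $175,856.
Year 1: ⌊$182,556 × 125%/4⌋ = $57,048. Book value $125,508.
Year 2: ⌊$125,508 × 125%/4⌋ = $39,221. Book value $86,287.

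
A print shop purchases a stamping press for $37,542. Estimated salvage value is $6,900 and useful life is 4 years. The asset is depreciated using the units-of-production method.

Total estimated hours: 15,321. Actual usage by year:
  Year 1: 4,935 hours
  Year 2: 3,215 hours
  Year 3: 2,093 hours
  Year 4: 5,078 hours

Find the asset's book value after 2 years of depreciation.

$21,242

Depreciable base = $37,542 − $6,900 = $30,642.
Rate = $30,642 / 15,321 hours = $2 per hour.
Year 1: 4,935 × $2 = $9,870. Book value $27,672.
Year 2: 3,215 × $2 = $6,430. Book value $21,242.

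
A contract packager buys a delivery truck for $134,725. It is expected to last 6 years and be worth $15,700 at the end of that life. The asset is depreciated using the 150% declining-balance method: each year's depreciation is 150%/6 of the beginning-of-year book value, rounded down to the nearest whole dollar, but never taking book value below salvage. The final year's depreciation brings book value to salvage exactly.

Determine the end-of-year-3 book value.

Depreciable base = $134,725 − $15,700 = $119,025.
Year 1: ⌊$134,725 × 150%/6⌋ = $33,681. Book value $101,044.
Year 2: ⌊$101,044 × 150%/6⌋ = $25,261. Book value $75,783.
Year 3: ⌊$75,783 × 150%/6⌋ = $18,945. Book value $56,838.

$56,838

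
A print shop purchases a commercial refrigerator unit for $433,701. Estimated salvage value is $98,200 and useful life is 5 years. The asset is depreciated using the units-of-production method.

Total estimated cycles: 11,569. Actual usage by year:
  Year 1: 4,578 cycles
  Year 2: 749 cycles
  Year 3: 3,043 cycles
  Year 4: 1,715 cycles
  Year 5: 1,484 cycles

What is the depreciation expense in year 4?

$49,735

Depreciable base = $433,701 − $98,200 = $335,501.
Rate = $335,501 / 11,569 cycles = $29 per cycle.
Year 1: 4,578 × $29 = $132,762. Book value $300,939.
Year 2: 749 × $29 = $21,721. Book value $279,218.
Year 3: 3,043 × $29 = $88,247. Book value $190,971.
Year 4: 1,715 × $29 = $49,735. Book value $141,236.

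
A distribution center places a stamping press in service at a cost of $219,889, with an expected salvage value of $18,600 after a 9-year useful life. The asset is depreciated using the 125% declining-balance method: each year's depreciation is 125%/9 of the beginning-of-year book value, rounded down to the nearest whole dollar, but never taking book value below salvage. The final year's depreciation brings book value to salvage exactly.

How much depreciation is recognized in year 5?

$16,792

Depreciable base = $219,889 − $18,600 = $201,289.
Year 1: ⌊$219,889 × 125%/9⌋ = $30,540. Book value $189,349.
Year 2: ⌊$189,349 × 125%/9⌋ = $26,298. Book value $163,051.
Year 3: ⌊$163,051 × 125%/9⌋ = $22,645. Book value $140,406.
Year 4: ⌊$140,406 × 125%/9⌋ = $19,500. Book value $120,906.
Year 5: ⌊$120,906 × 125%/9⌋ = $16,792. Book value $104,114.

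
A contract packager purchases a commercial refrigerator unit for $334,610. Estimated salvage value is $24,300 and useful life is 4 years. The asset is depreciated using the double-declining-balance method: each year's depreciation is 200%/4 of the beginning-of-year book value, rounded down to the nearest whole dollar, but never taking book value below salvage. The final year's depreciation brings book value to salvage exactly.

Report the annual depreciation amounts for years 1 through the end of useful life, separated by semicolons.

Depreciable base = $334,610 − $24,300 = $310,310.
Year 1: ⌊$334,610 × 200%/4⌋ = $167,305. Book value $167,305.
Year 2: ⌊$167,305 × 200%/4⌋ = $83,652. Book value $83,653.
Year 3: ⌊$83,653 × 200%/4⌋ = $41,826. Book value $41,827.
Year 4 (final): $41,827 − $24,300 = $17,527. Book value $24,300.

$167,305; $83,652; $41,826; $17,527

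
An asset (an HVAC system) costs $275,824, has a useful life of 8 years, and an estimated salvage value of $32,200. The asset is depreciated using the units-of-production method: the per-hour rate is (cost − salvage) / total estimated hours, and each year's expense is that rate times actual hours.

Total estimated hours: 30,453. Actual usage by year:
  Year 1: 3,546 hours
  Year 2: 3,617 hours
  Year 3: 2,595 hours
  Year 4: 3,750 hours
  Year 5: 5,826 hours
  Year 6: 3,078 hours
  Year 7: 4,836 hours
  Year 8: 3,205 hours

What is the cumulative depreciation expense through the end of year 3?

$78,064

Depreciable base = $275,824 − $32,200 = $243,624.
Rate = $243,624 / 30,453 hours = $8 per hour.
Year 1: 3,546 × $8 = $28,368. Book value $247,456.
Year 2: 3,617 × $8 = $28,936. Book value $218,520.
Year 3: 2,595 × $8 = $20,760. Book value $197,760.
Accumulated through year 3 = $275,824 − $197,760 = $78,064.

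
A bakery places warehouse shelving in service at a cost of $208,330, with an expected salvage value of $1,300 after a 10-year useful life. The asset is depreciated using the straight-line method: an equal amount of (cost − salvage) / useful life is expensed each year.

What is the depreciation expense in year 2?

Depreciable base = $208,330 − $1,300 = $207,030.
Annual expense = $207,030 / 10 = $20,703.

$20,703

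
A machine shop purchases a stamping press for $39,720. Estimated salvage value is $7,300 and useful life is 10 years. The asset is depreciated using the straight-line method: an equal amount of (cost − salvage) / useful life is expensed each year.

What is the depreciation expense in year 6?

Depreciable base = $39,720 − $7,300 = $32,420.
Annual expense = $32,420 / 10 = $3,242.

$3,242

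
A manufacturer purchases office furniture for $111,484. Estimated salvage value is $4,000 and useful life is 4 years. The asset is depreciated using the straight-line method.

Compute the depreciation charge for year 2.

$26,871

Depreciable base = $111,484 − $4,000 = $107,484.
Annual expense = $107,484 / 4 = $26,871.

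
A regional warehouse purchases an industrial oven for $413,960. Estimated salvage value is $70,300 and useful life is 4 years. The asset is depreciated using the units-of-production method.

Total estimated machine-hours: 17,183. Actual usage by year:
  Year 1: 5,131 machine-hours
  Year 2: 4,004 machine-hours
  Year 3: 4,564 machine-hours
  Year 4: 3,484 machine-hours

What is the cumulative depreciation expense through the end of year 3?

$273,980

Depreciable base = $413,960 − $70,300 = $343,660.
Rate = $343,660 / 17,183 machine-hours = $20 per machine-hour.
Year 1: 5,131 × $20 = $102,620. Book value $311,340.
Year 2: 4,004 × $20 = $80,080. Book value $231,260.
Year 3: 4,564 × $20 = $91,280. Book value $139,980.
Accumulated through year 3 = $413,960 − $139,980 = $273,980.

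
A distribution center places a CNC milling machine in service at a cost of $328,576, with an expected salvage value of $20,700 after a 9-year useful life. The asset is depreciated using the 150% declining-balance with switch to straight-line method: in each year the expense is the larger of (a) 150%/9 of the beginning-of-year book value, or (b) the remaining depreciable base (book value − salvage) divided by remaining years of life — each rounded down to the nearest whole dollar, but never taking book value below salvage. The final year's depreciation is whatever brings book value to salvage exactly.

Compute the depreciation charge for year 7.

$27,552

Depreciable base = $328,576 − $20,700 = $307,876.
Year 1: DB = ⌊$328,576 × 150%/9⌋ = $54,762; SL = ⌊$307,876/9⌋ = $34,208 → take DB $54,762. Book value $273,814.
Year 2: DB = ⌊$273,814 × 150%/9⌋ = $45,635; SL = ⌊$253,114/8⌋ = $31,639 → take DB $45,635. Book value $228,179.
Year 3: DB = ⌊$228,179 × 150%/9⌋ = $38,029; SL = ⌊$207,479/7⌋ = $29,639 → take DB $38,029. Book value $190,150.
Year 4: DB = ⌊$190,150 × 150%/9⌋ = $31,691; SL = ⌊$169,450/6⌋ = $28,241 → take DB $31,691. Book value $158,459.
Year 5: DB = ⌊$158,459 × 150%/9⌋ = $26,409; SL = ⌊$137,759/5⌋ = $27,551 → take SL $27,551. Book value $130,908.
Year 6: DB = ⌊$130,908 × 150%/9⌋ = $21,818; SL = ⌊$110,208/4⌋ = $27,552 → take SL $27,552. Book value $103,356.
Year 7: DB = ⌊$103,356 × 150%/9⌋ = $17,226; SL = ⌊$82,656/3⌋ = $27,552 → take SL $27,552. Book value $75,804.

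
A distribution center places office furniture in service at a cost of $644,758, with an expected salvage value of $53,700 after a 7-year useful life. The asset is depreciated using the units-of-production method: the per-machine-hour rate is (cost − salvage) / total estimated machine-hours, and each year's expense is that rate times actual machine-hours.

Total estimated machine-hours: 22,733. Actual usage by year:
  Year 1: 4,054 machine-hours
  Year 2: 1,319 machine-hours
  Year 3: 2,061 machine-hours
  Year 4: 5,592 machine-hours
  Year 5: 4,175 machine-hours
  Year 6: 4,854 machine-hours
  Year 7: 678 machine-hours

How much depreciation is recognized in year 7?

Depreciable base = $644,758 − $53,700 = $591,058.
Rate = $591,058 / 22,733 machine-hours = $26 per machine-hour.
Year 1: 4,054 × $26 = $105,404. Book value $539,354.
Year 2: 1,319 × $26 = $34,294. Book value $505,060.
Year 3: 2,061 × $26 = $53,586. Book value $451,474.
Year 4: 5,592 × $26 = $145,392. Book value $306,082.
Year 5: 4,175 × $26 = $108,550. Book value $197,532.
Year 6: 4,854 × $26 = $126,204. Book value $71,328.
Year 7: 678 × $26 = $17,628. Book value $53,700.

$17,628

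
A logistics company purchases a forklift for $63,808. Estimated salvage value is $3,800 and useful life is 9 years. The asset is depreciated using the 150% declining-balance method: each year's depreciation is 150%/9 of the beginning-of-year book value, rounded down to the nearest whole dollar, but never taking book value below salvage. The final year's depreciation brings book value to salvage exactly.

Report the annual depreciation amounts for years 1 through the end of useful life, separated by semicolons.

Depreciable base = $63,808 − $3,800 = $60,008.
Year 1: ⌊$63,808 × 150%/9⌋ = $10,634. Book value $53,174.
Year 2: ⌊$53,174 × 150%/9⌋ = $8,862. Book value $44,312.
Year 3: ⌊$44,312 × 150%/9⌋ = $7,385. Book value $36,927.
Year 4: ⌊$36,927 × 150%/9⌋ = $6,154. Book value $30,773.
Year 5: ⌊$30,773 × 150%/9⌋ = $5,128. Book value $25,645.
Year 6: ⌊$25,645 × 150%/9⌋ = $4,274. Book value $21,371.
Year 7: ⌊$21,371 × 150%/9⌋ = $3,561. Book value $17,810.
Year 8: ⌊$17,810 × 150%/9⌋ = $2,968. Book value $14,842.
Year 9 (final): $14,842 − $3,800 = $11,042. Book value $3,800.

$10,634; $8,862; $7,385; $6,154; $5,128; $4,274; $3,561; $2,968; $11,042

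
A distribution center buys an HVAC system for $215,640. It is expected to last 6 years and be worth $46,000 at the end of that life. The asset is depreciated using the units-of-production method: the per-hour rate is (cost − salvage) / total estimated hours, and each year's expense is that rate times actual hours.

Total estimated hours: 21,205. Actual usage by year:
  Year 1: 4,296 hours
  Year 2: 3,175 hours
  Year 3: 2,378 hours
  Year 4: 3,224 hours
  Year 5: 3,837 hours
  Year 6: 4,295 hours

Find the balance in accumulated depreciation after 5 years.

$135,280

Depreciable base = $215,640 − $46,000 = $169,640.
Rate = $169,640 / 21,205 hours = $8 per hour.
Year 1: 4,296 × $8 = $34,368. Book value $181,272.
Year 2: 3,175 × $8 = $25,400. Book value $155,872.
Year 3: 2,378 × $8 = $19,024. Book value $136,848.
Year 4: 3,224 × $8 = $25,792. Book value $111,056.
Year 5: 3,837 × $8 = $30,696. Book value $80,360.
Accumulated through year 5 = $215,640 − $80,360 = $135,280.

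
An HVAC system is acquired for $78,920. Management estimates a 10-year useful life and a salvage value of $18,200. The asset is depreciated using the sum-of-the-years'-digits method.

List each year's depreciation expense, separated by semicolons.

Depreciable base = $78,920 − $18,200 = $60,720.
Sum of the years' digits = 10+9+8+7+6+5+4+3+2+1 = 55.
Year 1: $60,720 × 10/55 = $11,040. Book value $67,880.
Year 2: $60,720 × 9/55 = $9,936. Book value $57,944.
Year 3: $60,720 × 8/55 = $8,832. Book value $49,112.
Year 4: $60,720 × 7/55 = $7,728. Book value $41,384.
Year 5: $60,720 × 6/55 = $6,624. Book value $34,760.
Year 6: $60,720 × 5/55 = $5,520. Book value $29,240.
Year 7: $60,720 × 4/55 = $4,416. Book value $24,824.
Year 8: $60,720 × 3/55 = $3,312. Book value $21,512.
Year 9: $60,720 × 2/55 = $2,208. Book value $19,304.
Year 10: $60,720 × 1/55 = $1,104. Book value $18,200.

$11,040; $9,936; $8,832; $7,728; $6,624; $5,520; $4,416; $3,312; $2,208; $1,104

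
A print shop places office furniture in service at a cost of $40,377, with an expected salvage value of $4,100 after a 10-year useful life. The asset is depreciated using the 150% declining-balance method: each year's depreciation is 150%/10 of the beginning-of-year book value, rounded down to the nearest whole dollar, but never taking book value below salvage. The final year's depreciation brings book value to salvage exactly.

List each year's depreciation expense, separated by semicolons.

$6,056; $5,148; $4,375; $3,719; $3,161; $2,687; $2,284; $1,942; $1,650; $5,255

Depreciable base = $40,377 − $4,100 = $36,277.
Year 1: ⌊$40,377 × 150%/10⌋ = $6,056. Book value $34,321.
Year 2: ⌊$34,321 × 150%/10⌋ = $5,148. Book value $29,173.
Year 3: ⌊$29,173 × 150%/10⌋ = $4,375. Book value $24,798.
Year 4: ⌊$24,798 × 150%/10⌋ = $3,719. Book value $21,079.
Year 5: ⌊$21,079 × 150%/10⌋ = $3,161. Book value $17,918.
Year 6: ⌊$17,918 × 150%/10⌋ = $2,687. Book value $15,231.
Year 7: ⌊$15,231 × 150%/10⌋ = $2,284. Book value $12,947.
Year 8: ⌊$12,947 × 150%/10⌋ = $1,942. Book value $11,005.
Year 9: ⌊$11,005 × 150%/10⌋ = $1,650. Book value $9,355.
Year 10 (final): $9,355 − $4,100 = $5,255. Book value $4,100.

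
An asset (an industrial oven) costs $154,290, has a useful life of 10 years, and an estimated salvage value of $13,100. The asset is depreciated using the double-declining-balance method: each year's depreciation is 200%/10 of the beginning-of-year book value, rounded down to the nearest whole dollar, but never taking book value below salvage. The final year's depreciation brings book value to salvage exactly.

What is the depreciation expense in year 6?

$10,111

Depreciable base = $154,290 − $13,100 = $141,190.
Year 1: ⌊$154,290 × 200%/10⌋ = $30,858. Book value $123,432.
Year 2: ⌊$123,432 × 200%/10⌋ = $24,686. Book value $98,746.
Year 3: ⌊$98,746 × 200%/10⌋ = $19,749. Book value $78,997.
Year 4: ⌊$78,997 × 200%/10⌋ = $15,799. Book value $63,198.
Year 5: ⌊$63,198 × 200%/10⌋ = $12,639. Book value $50,559.
Year 6: ⌊$50,559 × 200%/10⌋ = $10,111. Book value $40,448.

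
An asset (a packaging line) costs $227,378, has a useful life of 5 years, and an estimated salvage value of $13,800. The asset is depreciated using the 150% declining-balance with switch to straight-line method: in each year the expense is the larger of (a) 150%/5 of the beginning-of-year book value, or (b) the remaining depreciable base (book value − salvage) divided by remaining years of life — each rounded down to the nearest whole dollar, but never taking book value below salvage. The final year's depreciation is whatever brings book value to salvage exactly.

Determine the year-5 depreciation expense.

Depreciable base = $227,378 − $13,800 = $213,578.
Year 1: DB = ⌊$227,378 × 150%/5⌋ = $68,213; SL = ⌊$213,578/5⌋ = $42,715 → take DB $68,213. Book value $159,165.
Year 2: DB = ⌊$159,165 × 150%/5⌋ = $47,749; SL = ⌊$145,365/4⌋ = $36,341 → take DB $47,749. Book value $111,416.
Year 3: DB = ⌊$111,416 × 150%/5⌋ = $33,424; SL = ⌊$97,616/3⌋ = $32,538 → take DB $33,424. Book value $77,992.
Year 4: DB = ⌊$77,992 × 150%/5⌋ = $23,397; SL = ⌊$64,192/2⌋ = $32,096 → take SL $32,096. Book value $45,896.
Year 5 (final): $45,896 − $13,800 = $32,096. Book value $13,800.

$32,096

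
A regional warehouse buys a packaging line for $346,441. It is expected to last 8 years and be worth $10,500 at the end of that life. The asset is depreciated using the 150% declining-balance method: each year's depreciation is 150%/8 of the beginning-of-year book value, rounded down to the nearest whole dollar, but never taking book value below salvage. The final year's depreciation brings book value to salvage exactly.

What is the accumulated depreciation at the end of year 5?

$223,768

Depreciable base = $346,441 − $10,500 = $335,941.
Year 1: ⌊$346,441 × 150%/8⌋ = $64,957. Book value $281,484.
Year 2: ⌊$281,484 × 150%/8⌋ = $52,778. Book value $228,706.
Year 3: ⌊$228,706 × 150%/8⌋ = $42,882. Book value $185,824.
Year 4: ⌊$185,824 × 150%/8⌋ = $34,842. Book value $150,982.
Year 5: ⌊$150,982 × 150%/8⌋ = $28,309. Book value $122,673.
Accumulated through year 5 = $346,441 − $122,673 = $223,768.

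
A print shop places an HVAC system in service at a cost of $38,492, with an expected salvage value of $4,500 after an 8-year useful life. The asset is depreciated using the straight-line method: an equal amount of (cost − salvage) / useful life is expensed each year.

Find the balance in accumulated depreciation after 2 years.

$8,498

Depreciable base = $38,492 − $4,500 = $33,992.
Annual expense = $33,992 / 8 = $4,249.
End of year 1: book value $34,243.
End of year 2: book value $29,994.
Accumulated through year 2 = $38,492 − $29,994 = $8,498.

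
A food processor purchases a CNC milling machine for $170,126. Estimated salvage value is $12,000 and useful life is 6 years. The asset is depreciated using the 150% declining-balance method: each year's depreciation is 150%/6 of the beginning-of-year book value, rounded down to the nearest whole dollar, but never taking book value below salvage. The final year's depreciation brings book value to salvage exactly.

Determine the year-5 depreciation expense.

Depreciable base = $170,126 − $12,000 = $158,126.
Year 1: ⌊$170,126 × 150%/6⌋ = $42,531. Book value $127,595.
Year 2: ⌊$127,595 × 150%/6⌋ = $31,898. Book value $95,697.
Year 3: ⌊$95,697 × 150%/6⌋ = $23,924. Book value $71,773.
Year 4: ⌊$71,773 × 150%/6⌋ = $17,943. Book value $53,830.
Year 5: ⌊$53,830 × 150%/6⌋ = $13,457. Book value $40,373.

$13,457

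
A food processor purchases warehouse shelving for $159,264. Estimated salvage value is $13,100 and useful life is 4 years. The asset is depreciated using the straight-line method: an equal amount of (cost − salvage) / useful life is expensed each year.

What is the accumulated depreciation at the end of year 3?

Depreciable base = $159,264 − $13,100 = $146,164.
Annual expense = $146,164 / 4 = $36,541.
End of year 1: book value $122,723.
End of year 2: book value $86,182.
End of year 3: book value $49,641.
Accumulated through year 3 = $159,264 − $49,641 = $109,623.

$109,623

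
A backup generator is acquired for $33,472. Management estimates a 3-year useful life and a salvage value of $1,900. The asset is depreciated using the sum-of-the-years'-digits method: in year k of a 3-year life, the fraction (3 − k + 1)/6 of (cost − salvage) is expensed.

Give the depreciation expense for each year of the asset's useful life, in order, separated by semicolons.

$15,786; $10,524; $5,262

Depreciable base = $33,472 − $1,900 = $31,572.
Sum of the years' digits = 3+2+1 = 6.
Year 1: $31,572 × 3/6 = $15,786. Book value $17,686.
Year 2: $31,572 × 2/6 = $10,524. Book value $7,162.
Year 3: $31,572 × 1/6 = $5,262. Book value $1,900.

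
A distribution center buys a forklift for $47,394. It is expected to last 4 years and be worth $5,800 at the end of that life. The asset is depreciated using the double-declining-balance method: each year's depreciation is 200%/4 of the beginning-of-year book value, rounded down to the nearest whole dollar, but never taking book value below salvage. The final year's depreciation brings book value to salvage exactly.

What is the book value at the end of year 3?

Depreciable base = $47,394 − $5,800 = $41,594.
Year 1: ⌊$47,394 × 200%/4⌋ = $23,697. Book value $23,697.
Year 2: ⌊$23,697 × 200%/4⌋ = $11,848. Book value $11,849.
Year 3: ⌊$11,849 × 200%/4⌋ = $5,924. Book value $5,925.

$5,925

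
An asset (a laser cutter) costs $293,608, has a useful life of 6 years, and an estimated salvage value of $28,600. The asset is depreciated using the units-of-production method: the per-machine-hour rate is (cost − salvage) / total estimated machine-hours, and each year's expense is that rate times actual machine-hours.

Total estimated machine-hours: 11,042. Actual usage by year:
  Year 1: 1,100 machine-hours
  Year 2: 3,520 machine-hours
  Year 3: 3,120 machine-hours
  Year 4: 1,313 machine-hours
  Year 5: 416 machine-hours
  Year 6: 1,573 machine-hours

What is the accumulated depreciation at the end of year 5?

$227,256

Depreciable base = $293,608 − $28,600 = $265,008.
Rate = $265,008 / 11,042 machine-hours = $24 per machine-hour.
Year 1: 1,100 × $24 = $26,400. Book value $267,208.
Year 2: 3,520 × $24 = $84,480. Book value $182,728.
Year 3: 3,120 × $24 = $74,880. Book value $107,848.
Year 4: 1,313 × $24 = $31,512. Book value $76,336.
Year 5: 416 × $24 = $9,984. Book value $66,352.
Accumulated through year 5 = $293,608 − $66,352 = $227,256.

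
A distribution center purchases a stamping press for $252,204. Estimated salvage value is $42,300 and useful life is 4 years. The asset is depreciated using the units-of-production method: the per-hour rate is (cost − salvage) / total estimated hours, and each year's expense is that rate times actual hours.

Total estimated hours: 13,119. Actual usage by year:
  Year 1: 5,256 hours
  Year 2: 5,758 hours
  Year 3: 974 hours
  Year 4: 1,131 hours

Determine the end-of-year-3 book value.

Depreciable base = $252,204 − $42,300 = $209,904.
Rate = $209,904 / 13,119 hours = $16 per hour.
Year 1: 5,256 × $16 = $84,096. Book value $168,108.
Year 2: 5,758 × $16 = $92,128. Book value $75,980.
Year 3: 974 × $16 = $15,584. Book value $60,396.

$60,396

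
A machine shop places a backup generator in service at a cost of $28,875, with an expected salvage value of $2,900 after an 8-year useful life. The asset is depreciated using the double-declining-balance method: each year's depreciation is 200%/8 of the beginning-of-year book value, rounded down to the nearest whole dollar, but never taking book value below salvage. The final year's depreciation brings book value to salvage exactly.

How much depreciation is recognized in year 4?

$3,045

Depreciable base = $28,875 − $2,900 = $25,975.
Year 1: ⌊$28,875 × 200%/8⌋ = $7,218. Book value $21,657.
Year 2: ⌊$21,657 × 200%/8⌋ = $5,414. Book value $16,243.
Year 3: ⌊$16,243 × 200%/8⌋ = $4,060. Book value $12,183.
Year 4: ⌊$12,183 × 200%/8⌋ = $3,045. Book value $9,138.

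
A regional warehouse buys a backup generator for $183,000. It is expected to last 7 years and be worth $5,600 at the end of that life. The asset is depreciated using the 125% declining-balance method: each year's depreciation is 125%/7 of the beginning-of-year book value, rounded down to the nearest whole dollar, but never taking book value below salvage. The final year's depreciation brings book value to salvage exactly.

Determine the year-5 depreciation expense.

Depreciable base = $183,000 − $5,600 = $177,400.
Year 1: ⌊$183,000 × 125%/7⌋ = $32,678. Book value $150,322.
Year 2: ⌊$150,322 × 125%/7⌋ = $26,843. Book value $123,479.
Year 3: ⌊$123,479 × 125%/7⌋ = $22,049. Book value $101,430.
Year 4: ⌊$101,430 × 125%/7⌋ = $18,112. Book value $83,318.
Year 5: ⌊$83,318 × 125%/7⌋ = $14,878. Book value $68,440.

$14,878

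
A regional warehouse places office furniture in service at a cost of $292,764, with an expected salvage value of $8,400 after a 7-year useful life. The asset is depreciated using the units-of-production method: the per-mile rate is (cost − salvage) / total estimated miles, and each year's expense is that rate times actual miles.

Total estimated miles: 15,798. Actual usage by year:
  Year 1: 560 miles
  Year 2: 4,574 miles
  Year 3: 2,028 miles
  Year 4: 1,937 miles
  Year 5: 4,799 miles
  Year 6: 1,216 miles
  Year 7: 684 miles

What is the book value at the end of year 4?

Depreciable base = $292,764 − $8,400 = $284,364.
Rate = $284,364 / 15,798 miles = $18 per mile.
Year 1: 560 × $18 = $10,080. Book value $282,684.
Year 2: 4,574 × $18 = $82,332. Book value $200,352.
Year 3: 2,028 × $18 = $36,504. Book value $163,848.
Year 4: 1,937 × $18 = $34,866. Book value $128,982.

$128,982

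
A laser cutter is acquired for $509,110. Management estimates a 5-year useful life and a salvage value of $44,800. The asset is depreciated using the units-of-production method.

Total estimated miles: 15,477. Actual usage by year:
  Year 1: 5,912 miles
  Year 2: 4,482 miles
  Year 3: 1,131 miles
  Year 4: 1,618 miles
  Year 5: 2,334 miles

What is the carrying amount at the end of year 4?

Depreciable base = $509,110 − $44,800 = $464,310.
Rate = $464,310 / 15,477 miles = $30 per mile.
Year 1: 5,912 × $30 = $177,360. Book value $331,750.
Year 2: 4,482 × $30 = $134,460. Book value $197,290.
Year 3: 1,131 × $30 = $33,930. Book value $163,360.
Year 4: 1,618 × $30 = $48,540. Book value $114,820.

$114,820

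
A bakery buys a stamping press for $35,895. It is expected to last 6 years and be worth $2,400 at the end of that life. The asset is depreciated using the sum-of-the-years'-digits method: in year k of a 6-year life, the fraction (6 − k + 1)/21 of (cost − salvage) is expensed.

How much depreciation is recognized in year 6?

Depreciable base = $35,895 − $2,400 = $33,495.
Sum of the years' digits = 6+5+4+3+2+1 = 21.
Year 1: $33,495 × 6/21 = $9,570. Book value $26,325.
Year 2: $33,495 × 5/21 = $7,975. Book value $18,350.
Year 3: $33,495 × 4/21 = $6,380. Book value $11,970.
Year 4: $33,495 × 3/21 = $4,785. Book value $7,185.
Year 5: $33,495 × 2/21 = $3,190. Book value $3,995.
Year 6: $33,495 × 1/21 = $1,595. Book value $2,400.

$1,595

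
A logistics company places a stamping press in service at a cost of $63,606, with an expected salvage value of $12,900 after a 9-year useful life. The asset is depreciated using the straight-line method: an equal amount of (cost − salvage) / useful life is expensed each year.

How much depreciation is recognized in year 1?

Depreciable base = $63,606 − $12,900 = $50,706.
Annual expense = $50,706 / 9 = $5,634.

$5,634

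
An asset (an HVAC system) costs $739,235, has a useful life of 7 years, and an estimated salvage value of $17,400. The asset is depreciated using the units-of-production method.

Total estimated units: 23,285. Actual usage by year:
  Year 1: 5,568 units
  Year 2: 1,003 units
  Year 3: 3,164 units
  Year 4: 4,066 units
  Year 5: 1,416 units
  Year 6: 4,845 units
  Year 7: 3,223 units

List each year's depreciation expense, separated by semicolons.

$172,608; $31,093; $98,084; $126,046; $43,896; $150,195; $99,913

Depreciable base = $739,235 − $17,400 = $721,835.
Rate = $721,835 / 23,285 units = $31 per unit.
Year 1: 5,568 × $31 = $172,608. Book value $566,627.
Year 2: 1,003 × $31 = $31,093. Book value $535,534.
Year 3: 3,164 × $31 = $98,084. Book value $437,450.
Year 4: 4,066 × $31 = $126,046. Book value $311,404.
Year 5: 1,416 × $31 = $43,896. Book value $267,508.
Year 6: 4,845 × $31 = $150,195. Book value $117,313.
Year 7: 3,223 × $31 = $99,913. Book value $17,400.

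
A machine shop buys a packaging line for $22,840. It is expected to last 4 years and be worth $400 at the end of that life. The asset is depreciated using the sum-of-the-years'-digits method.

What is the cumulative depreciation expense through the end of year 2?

$15,708

Depreciable base = $22,840 − $400 = $22,440.
Sum of the years' digits = 4+3+2+1 = 10.
Year 1: $22,440 × 4/10 = $8,976. Book value $13,864.
Year 2: $22,440 × 3/10 = $6,732. Book value $7,132.
Accumulated through year 2 = $22,840 − $7,132 = $15,708.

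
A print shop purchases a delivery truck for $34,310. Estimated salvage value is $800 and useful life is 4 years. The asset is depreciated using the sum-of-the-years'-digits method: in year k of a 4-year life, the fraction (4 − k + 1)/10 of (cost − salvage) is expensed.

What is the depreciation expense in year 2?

Depreciable base = $34,310 − $800 = $33,510.
Sum of the years' digits = 4+3+2+1 = 10.
Year 1: $33,510 × 4/10 = $13,404. Book value $20,906.
Year 2: $33,510 × 3/10 = $10,053. Book value $10,853.

$10,053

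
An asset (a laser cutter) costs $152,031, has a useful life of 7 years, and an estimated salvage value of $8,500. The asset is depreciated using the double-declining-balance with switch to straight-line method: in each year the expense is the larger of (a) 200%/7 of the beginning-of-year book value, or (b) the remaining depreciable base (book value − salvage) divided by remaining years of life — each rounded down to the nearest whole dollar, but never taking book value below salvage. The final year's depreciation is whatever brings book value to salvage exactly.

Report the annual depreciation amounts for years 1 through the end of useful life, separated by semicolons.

$43,437; $31,026; $22,162; $15,830; $11,307; $9,884; $9,885

Depreciable base = $152,031 − $8,500 = $143,531.
Year 1: DB = ⌊$152,031 × 200%/7⌋ = $43,437; SL = ⌊$143,531/7⌋ = $20,504 → take DB $43,437. Book value $108,594.
Year 2: DB = ⌊$108,594 × 200%/7⌋ = $31,026; SL = ⌊$100,094/6⌋ = $16,682 → take DB $31,026. Book value $77,568.
Year 3: DB = ⌊$77,568 × 200%/7⌋ = $22,162; SL = ⌊$69,068/5⌋ = $13,813 → take DB $22,162. Book value $55,406.
Year 4: DB = ⌊$55,406 × 200%/7⌋ = $15,830; SL = ⌊$46,906/4⌋ = $11,726 → take DB $15,830. Book value $39,576.
Year 5: DB = ⌊$39,576 × 200%/7⌋ = $11,307; SL = ⌊$31,076/3⌋ = $10,358 → take DB $11,307. Book value $28,269.
Year 6: DB = ⌊$28,269 × 200%/7⌋ = $8,076; SL = ⌊$19,769/2⌋ = $9,884 → take SL $9,884. Book value $18,385.
Year 7 (final): $18,385 − $8,500 = $9,885. Book value $8,500.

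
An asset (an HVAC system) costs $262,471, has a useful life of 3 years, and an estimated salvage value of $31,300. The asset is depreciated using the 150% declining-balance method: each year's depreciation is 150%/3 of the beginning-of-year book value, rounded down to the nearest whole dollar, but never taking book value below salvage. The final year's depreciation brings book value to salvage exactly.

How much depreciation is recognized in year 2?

$65,618

Depreciable base = $262,471 − $31,300 = $231,171.
Year 1: ⌊$262,471 × 150%/3⌋ = $131,235. Book value $131,236.
Year 2: ⌊$131,236 × 150%/3⌋ = $65,618. Book value $65,618.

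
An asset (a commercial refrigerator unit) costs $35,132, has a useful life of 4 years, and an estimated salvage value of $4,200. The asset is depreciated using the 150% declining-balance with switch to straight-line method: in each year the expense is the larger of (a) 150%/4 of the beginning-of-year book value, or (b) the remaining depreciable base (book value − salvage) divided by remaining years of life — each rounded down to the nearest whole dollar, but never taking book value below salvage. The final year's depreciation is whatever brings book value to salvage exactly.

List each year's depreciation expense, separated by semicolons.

Depreciable base = $35,132 − $4,200 = $30,932.
Year 1: DB = ⌊$35,132 × 150%/4⌋ = $13,174; SL = ⌊$30,932/4⌋ = $7,733 → take DB $13,174. Book value $21,958.
Year 2: DB = ⌊$21,958 × 150%/4⌋ = $8,234; SL = ⌊$17,758/3⌋ = $5,919 → take DB $8,234. Book value $13,724.
Year 3: DB = ⌊$13,724 × 150%/4⌋ = $5,146; SL = ⌊$9,524/2⌋ = $4,762 → take DB $5,146. Book value $8,578.
Year 4 (final): $8,578 − $4,200 = $4,378. Book value $4,200.

$13,174; $8,234; $5,146; $4,378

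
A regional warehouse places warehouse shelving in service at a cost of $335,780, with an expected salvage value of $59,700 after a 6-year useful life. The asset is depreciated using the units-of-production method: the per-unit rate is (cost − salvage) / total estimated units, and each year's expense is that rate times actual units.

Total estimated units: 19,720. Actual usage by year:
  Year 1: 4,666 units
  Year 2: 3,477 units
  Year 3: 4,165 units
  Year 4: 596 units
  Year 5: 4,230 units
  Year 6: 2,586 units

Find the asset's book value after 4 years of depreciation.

Depreciable base = $335,780 − $59,700 = $276,080.
Rate = $276,080 / 19,720 units = $14 per unit.
Year 1: 4,666 × $14 = $65,324. Book value $270,456.
Year 2: 3,477 × $14 = $48,678. Book value $221,778.
Year 3: 4,165 × $14 = $58,310. Book value $163,468.
Year 4: 596 × $14 = $8,344. Book value $155,124.

$155,124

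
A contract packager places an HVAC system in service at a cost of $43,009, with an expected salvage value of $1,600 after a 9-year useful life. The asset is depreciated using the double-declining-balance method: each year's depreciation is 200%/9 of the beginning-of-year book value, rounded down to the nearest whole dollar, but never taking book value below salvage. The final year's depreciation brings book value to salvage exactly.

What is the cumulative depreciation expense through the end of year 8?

$37,248

Depreciable base = $43,009 − $1,600 = $41,409.
Year 1: ⌊$43,009 × 200%/9⌋ = $9,557. Book value $33,452.
Year 2: ⌊$33,452 × 200%/9⌋ = $7,433. Book value $26,019.
Year 3: ⌊$26,019 × 200%/9⌋ = $5,782. Book value $20,237.
Year 4: ⌊$20,237 × 200%/9⌋ = $4,497. Book value $15,740.
Year 5: ⌊$15,740 × 200%/9⌋ = $3,497. Book value $12,243.
Year 6: ⌊$12,243 × 200%/9⌋ = $2,720. Book value $9,523.
Year 7: ⌊$9,523 × 200%/9⌋ = $2,116. Book value $7,407.
Year 8: ⌊$7,407 × 200%/9⌋ = $1,646. Book value $5,761.
Accumulated through year 8 = $43,009 − $5,761 = $37,248.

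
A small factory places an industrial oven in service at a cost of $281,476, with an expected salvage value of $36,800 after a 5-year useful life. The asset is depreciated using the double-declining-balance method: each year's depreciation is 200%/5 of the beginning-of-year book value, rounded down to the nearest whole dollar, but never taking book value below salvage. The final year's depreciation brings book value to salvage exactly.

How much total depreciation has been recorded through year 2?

$180,144

Depreciable base = $281,476 − $36,800 = $244,676.
Year 1: ⌊$281,476 × 200%/5⌋ = $112,590. Book value $168,886.
Year 2: ⌊$168,886 × 200%/5⌋ = $67,554. Book value $101,332.
Accumulated through year 2 = $281,476 − $101,332 = $180,144.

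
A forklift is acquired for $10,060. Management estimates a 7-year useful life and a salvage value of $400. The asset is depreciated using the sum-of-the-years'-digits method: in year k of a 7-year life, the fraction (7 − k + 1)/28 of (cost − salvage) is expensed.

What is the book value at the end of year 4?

Depreciable base = $10,060 − $400 = $9,660.
Sum of the years' digits = 7+6+5+4+3+2+1 = 28.
Year 1: $9,660 × 7/28 = $2,415. Book value $7,645.
Year 2: $9,660 × 6/28 = $2,070. Book value $5,575.
Year 3: $9,660 × 5/28 = $1,725. Book value $3,850.
Year 4: $9,660 × 4/28 = $1,380. Book value $2,470.

$2,470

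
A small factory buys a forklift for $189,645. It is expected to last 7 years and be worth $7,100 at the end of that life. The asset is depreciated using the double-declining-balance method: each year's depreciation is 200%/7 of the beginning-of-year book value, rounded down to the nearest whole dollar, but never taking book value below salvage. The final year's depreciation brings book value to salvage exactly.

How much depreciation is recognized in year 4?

Depreciable base = $189,645 − $7,100 = $182,545.
Year 1: ⌊$189,645 × 200%/7⌋ = $54,184. Book value $135,461.
Year 2: ⌊$135,461 × 200%/7⌋ = $38,703. Book value $96,758.
Year 3: ⌊$96,758 × 200%/7⌋ = $27,645. Book value $69,113.
Year 4: ⌊$69,113 × 200%/7⌋ = $19,746. Book value $49,367.

$19,746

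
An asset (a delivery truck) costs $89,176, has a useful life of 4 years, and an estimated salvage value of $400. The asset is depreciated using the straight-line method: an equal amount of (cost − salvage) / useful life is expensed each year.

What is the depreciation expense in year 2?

$22,194

Depreciable base = $89,176 − $400 = $88,776.
Annual expense = $88,776 / 4 = $22,194.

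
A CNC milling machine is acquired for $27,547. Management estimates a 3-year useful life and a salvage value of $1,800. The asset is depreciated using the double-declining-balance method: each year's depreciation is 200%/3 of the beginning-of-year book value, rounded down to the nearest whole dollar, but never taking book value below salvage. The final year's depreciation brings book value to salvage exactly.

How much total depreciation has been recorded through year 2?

Depreciable base = $27,547 − $1,800 = $25,747.
Year 1: ⌊$27,547 × 200%/3⌋ = $18,364. Book value $9,183.
Year 2: ⌊$9,183 × 200%/3⌋ = $6,122. Book value $3,061.
Accumulated through year 2 = $27,547 − $3,061 = $24,486.

$24,486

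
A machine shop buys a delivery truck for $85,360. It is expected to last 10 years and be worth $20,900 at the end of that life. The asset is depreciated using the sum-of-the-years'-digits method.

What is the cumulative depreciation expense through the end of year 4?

Depreciable base = $85,360 − $20,900 = $64,460.
Sum of the years' digits = 10+9+8+7+6+5+4+3+2+1 = 55.
Year 1: $64,460 × 10/55 = $11,720. Book value $73,640.
Year 2: $64,460 × 9/55 = $10,548. Book value $63,092.
Year 3: $64,460 × 8/55 = $9,376. Book value $53,716.
Year 4: $64,460 × 7/55 = $8,204. Book value $45,512.
Accumulated through year 4 = $85,360 − $45,512 = $39,848.

$39,848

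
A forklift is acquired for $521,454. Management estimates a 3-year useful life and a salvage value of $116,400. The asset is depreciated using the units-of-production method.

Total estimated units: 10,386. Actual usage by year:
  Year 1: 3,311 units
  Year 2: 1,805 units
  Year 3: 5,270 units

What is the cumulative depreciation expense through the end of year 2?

Depreciable base = $521,454 − $116,400 = $405,054.
Rate = $405,054 / 10,386 units = $39 per unit.
Year 1: 3,311 × $39 = $129,129. Book value $392,325.
Year 2: 1,805 × $39 = $70,395. Book value $321,930.
Accumulated through year 2 = $521,454 − $321,930 = $199,524.

$199,524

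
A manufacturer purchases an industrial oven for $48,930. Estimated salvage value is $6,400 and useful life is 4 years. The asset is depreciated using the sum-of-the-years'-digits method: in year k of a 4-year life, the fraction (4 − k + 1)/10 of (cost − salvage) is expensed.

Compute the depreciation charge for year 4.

Depreciable base = $48,930 − $6,400 = $42,530.
Sum of the years' digits = 4+3+2+1 = 10.
Year 1: $42,530 × 4/10 = $17,012. Book value $31,918.
Year 2: $42,530 × 3/10 = $12,759. Book value $19,159.
Year 3: $42,530 × 2/10 = $8,506. Book value $10,653.
Year 4: $42,530 × 1/10 = $4,253. Book value $6,400.

$4,253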